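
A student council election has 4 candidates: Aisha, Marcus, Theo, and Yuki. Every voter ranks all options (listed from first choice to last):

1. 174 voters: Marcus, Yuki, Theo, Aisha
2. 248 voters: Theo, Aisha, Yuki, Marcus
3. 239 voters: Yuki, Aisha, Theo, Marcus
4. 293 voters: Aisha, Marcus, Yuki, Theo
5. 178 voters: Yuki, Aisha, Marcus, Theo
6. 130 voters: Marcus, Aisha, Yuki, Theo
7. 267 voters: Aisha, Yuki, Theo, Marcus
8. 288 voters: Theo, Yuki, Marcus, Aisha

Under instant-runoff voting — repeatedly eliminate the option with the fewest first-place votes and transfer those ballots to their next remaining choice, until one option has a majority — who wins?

Aisha

Round 1: Aisha 560, Marcus 304, Theo 536, Yuki 417. Eliminate Marcus.
Round 2: Aisha 690, Theo 536, Yuki 591. Eliminate Theo.
Round 3: Aisha 938, Yuki 879. Aisha has a majority.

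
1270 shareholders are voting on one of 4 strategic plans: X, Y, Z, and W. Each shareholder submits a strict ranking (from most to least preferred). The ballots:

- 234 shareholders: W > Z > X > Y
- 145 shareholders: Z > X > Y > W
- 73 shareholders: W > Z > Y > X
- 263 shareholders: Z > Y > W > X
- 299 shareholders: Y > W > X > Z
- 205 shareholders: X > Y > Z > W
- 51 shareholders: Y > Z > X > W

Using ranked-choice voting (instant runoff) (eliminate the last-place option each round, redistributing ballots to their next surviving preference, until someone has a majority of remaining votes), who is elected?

Z

Round 1: X 205, Y 350, Z 408, W 307. Eliminate X.
Round 2: Y 555, Z 408, W 307. Eliminate W.
Round 3: Y 555, Z 715. Z has a majority.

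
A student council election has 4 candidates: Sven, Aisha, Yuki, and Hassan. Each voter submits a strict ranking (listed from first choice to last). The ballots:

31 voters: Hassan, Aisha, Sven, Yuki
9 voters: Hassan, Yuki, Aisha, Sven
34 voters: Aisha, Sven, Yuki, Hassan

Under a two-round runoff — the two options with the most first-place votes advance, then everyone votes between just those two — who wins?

Round 1 first-place votes: Sven 0, Aisha 34, Yuki 0, Hassan 40.
Hassan and Aisha advance.
Runoff: Hassan is preferred to Aisha by 40 voters; Aisha by 34.
Hassan wins the runoff.

Hassan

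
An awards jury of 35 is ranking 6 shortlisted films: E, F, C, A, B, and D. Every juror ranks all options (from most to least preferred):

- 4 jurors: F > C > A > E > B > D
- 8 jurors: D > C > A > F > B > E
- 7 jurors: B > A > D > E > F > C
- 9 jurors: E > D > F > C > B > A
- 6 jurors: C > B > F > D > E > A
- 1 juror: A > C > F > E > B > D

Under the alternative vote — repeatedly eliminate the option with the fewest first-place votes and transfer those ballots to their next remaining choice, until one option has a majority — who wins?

D

Round 1: E 9, F 4, C 6, A 1, B 7, D 8. Eliminate A.
Round 2: E 9, F 4, C 7, B 7, D 8. Eliminate F.
Round 3: E 9, C 11, B 7, D 8. Eliminate B.
Round 4: E 9, C 11, D 15. Eliminate E.
Round 5: C 11, D 24. D has a majority.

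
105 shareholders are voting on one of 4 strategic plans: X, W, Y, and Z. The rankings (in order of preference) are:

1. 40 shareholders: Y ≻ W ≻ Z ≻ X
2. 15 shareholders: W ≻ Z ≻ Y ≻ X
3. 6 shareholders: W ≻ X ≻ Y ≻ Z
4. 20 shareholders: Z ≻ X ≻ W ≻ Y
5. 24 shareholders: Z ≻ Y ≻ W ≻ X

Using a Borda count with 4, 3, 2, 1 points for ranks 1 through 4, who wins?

X: 40·1 + 15·1 + 6·3 + 20·3 + 24·1 = 157
W: 40·3 + 15·4 + 6·4 + 20·2 + 24·2 = 292
Y: 40·4 + 15·2 + 6·2 + 20·1 + 24·3 = 294
Z: 40·2 + 15·3 + 6·1 + 20·4 + 24·4 = 307
Z has the highest Borda score (307).

Z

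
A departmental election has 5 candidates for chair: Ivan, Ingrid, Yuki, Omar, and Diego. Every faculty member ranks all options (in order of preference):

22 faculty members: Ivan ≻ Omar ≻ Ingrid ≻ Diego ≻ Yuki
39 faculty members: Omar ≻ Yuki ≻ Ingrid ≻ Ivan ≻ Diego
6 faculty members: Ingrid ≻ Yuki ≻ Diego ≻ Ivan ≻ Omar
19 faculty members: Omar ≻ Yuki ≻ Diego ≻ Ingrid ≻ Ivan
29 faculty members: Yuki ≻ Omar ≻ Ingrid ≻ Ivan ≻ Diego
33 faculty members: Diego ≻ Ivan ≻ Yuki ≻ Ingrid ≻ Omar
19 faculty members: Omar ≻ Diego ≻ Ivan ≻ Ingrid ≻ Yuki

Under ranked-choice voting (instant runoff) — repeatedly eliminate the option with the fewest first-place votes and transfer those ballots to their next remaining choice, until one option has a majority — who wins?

Round 1: Ivan 22, Ingrid 6, Yuki 29, Omar 77, Diego 33. Eliminate Ingrid.
Round 2: Ivan 22, Yuki 35, Omar 77, Diego 33. Eliminate Ivan.
Round 3: Yuki 35, Omar 99, Diego 33. Omar has a majority.

Omar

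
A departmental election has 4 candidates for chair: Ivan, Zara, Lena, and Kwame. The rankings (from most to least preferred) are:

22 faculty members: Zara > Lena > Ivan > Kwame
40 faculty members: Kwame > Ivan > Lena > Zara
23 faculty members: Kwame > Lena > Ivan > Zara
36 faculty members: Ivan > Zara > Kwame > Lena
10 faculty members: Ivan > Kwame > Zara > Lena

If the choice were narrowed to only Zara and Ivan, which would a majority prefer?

Ivan

Voters preferring Zara to Ivan: 22; preferring Ivan to Zara: 109.
Ivan wins the head-to-head.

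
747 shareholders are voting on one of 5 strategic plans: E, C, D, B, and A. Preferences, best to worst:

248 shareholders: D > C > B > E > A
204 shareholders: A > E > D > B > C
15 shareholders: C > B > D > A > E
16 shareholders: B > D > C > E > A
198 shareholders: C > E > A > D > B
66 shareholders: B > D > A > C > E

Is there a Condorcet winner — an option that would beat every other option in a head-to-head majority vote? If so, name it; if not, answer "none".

Checking pairwise contests:
C beats E 543–204.
D beats C 534–213.
E beats D 402–345.
E beats B 402–345.
E beats A 462–285.
Every option loses at least one head-to-head, so there is no Condorcet winner.

none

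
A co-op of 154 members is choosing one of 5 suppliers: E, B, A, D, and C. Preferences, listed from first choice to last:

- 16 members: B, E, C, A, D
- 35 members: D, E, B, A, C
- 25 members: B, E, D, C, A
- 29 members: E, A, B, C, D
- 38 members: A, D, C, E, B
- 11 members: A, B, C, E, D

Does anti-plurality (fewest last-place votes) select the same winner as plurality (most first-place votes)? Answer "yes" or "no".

no

Anti-plurality — last-place votes: E 0, B 38, A 25, D 56, C 35. Winner: E.
Plurality — first-place votes: E 29, B 41, A 49, D 35, C 0. Winner: A.
The two methods disagree.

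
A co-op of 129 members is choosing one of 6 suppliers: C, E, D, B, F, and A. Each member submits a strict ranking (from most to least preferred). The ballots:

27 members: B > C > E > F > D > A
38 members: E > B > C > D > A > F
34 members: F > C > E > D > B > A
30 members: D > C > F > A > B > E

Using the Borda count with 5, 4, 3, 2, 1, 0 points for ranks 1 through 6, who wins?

C

C: 27·4 + 38·3 + 34·4 + 30·4 = 478
E: 27·3 + 38·5 + 34·3 + 30·0 = 373
D: 27·1 + 38·2 + 34·2 + 30·5 = 321
B: 27·5 + 38·4 + 34·1 + 30·1 = 351
F: 27·2 + 38·0 + 34·5 + 30·3 = 314
A: 27·0 + 38·1 + 34·0 + 30·2 = 98
C has the highest Borda score (478).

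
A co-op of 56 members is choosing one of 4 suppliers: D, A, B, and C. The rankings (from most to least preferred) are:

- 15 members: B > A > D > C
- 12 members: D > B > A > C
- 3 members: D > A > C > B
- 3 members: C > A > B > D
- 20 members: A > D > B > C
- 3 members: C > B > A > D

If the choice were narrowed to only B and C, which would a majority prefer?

B

Voters preferring B to C: 47; preferring C to B: 9.
B wins the head-to-head.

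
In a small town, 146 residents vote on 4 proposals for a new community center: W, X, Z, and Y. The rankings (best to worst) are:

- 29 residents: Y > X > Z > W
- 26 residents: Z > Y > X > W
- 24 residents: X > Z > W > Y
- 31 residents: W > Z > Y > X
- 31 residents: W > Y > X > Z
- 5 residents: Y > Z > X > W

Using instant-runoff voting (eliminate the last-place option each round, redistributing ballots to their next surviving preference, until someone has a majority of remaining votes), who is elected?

Round 1: W 62, X 24, Z 26, Y 34. Eliminate X.
Round 2: W 62, Z 50, Y 34. Eliminate Y.
Round 3: W 62, Z 84. Z has a majority.

Z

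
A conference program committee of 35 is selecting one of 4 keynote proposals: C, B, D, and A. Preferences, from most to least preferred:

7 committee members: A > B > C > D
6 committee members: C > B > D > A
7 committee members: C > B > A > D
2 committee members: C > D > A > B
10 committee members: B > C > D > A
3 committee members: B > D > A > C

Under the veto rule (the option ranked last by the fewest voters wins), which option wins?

B

Last-place votes: C 3, B 2, D 14, A 16.
B is ranked last by the fewest voters, so B wins.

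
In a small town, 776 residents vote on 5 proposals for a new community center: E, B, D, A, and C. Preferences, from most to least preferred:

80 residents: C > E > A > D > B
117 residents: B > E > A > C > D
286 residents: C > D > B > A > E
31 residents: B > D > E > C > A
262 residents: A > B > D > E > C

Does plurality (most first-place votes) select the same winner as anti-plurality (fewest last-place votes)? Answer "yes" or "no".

no

Plurality — first-place votes: E 0, B 148, D 0, A 262, C 366. Winner: C.
Anti-plurality — last-place votes: E 286, B 80, D 117, A 31, C 262. Winner: A.
The two methods disagree.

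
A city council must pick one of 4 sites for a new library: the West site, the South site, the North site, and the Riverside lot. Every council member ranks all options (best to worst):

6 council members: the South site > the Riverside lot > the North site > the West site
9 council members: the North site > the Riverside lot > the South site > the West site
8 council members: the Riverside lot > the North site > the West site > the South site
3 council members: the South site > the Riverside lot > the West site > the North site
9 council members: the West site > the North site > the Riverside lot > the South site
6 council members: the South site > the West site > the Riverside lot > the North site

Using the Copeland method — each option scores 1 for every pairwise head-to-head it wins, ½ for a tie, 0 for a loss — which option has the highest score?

the West site: loses to the South site, the North site, and the Riverside lot → score 0.
the South site: beats the West site; loses to the North site and the Riverside lot → score 1.
the North site: beats the West site and the South site; loses to the Riverside lot → score 2.
the Riverside lot: beats the West site, the South site, and the North site → score 3.
the Riverside lot has the best pairwise record.

the Riverside lot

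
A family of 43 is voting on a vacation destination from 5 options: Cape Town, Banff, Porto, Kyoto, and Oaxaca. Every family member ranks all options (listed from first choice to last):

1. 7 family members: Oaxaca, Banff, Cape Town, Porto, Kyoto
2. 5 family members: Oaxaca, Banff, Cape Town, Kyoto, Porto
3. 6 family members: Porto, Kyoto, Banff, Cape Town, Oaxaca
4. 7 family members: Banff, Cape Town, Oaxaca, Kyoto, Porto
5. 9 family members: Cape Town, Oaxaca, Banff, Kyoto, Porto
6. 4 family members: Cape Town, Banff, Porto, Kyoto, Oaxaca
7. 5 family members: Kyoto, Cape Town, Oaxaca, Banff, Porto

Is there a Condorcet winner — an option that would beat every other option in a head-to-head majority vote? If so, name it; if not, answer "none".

none

Checking pairwise contests:
Banff beats Cape Town 25–18.
Oaxaca beats Banff 26–17.
Cape Town beats Porto 37–6.
Cape Town beats Kyoto 32–11.
Cape Town beats Oaxaca 31–12.
Every option loses at least one head-to-head, so there is no Condorcet winner.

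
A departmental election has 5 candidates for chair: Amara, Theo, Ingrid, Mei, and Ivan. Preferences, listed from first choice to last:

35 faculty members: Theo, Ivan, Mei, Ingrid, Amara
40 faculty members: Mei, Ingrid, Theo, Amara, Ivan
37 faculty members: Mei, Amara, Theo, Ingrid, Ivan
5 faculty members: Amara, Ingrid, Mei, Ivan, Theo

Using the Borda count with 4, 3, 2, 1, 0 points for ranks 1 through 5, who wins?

Amara: 35·0 + 40·1 + 37·3 + 5·4 = 171
Theo: 35·4 + 40·2 + 37·2 + 5·0 = 294
Ingrid: 35·1 + 40·3 + 37·1 + 5·3 = 207
Mei: 35·2 + 40·4 + 37·4 + 5·2 = 388
Ivan: 35·3 + 40·0 + 37·0 + 5·1 = 110
Mei has the highest Borda score (388).

Mei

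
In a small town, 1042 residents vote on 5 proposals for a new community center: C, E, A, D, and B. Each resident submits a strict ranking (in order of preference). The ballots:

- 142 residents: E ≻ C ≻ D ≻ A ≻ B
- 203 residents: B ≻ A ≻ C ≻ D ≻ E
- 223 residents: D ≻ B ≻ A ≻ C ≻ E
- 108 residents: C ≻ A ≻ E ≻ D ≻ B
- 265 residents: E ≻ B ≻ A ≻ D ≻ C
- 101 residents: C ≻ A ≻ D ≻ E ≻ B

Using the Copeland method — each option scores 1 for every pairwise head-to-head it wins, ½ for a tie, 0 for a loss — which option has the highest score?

A

C: beats E and D; loses to A and B → score 2.
E: beats B; loses to C, A, and D → score 1.
A: beats C, E, and D; loses to B → score 3.
D: beats E and B; loses to C and A → score 2.
B: beats C and A; loses to E and D → score 2.
A has the best pairwise record.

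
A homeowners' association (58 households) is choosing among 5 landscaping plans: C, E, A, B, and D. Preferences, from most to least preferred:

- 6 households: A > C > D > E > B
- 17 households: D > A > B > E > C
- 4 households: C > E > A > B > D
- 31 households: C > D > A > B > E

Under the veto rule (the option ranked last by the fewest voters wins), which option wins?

Last-place votes: C 17, E 31, A 0, B 6, D 4.
A is ranked last by the fewest voters, so A wins.

A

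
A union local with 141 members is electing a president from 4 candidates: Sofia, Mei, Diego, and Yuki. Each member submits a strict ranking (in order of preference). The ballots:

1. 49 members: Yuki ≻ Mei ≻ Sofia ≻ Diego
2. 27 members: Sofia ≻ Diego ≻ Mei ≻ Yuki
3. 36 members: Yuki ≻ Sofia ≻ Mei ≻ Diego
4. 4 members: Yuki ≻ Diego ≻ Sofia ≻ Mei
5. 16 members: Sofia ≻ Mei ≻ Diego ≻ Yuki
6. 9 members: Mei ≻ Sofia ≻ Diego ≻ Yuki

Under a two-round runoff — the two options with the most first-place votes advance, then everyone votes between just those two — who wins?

Yuki

Round 1 first-place votes: Sofia 43, Mei 9, Diego 0, Yuki 89.
Yuki and Sofia advance.
Runoff: Yuki is preferred to Sofia by 89 voters; Sofia by 52.
Yuki wins the runoff.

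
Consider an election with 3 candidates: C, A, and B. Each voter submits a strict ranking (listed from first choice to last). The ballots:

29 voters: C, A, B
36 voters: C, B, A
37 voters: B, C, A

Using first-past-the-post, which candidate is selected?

C

First-place votes: C 65, A 0, B 37.
C has the most first-place votes.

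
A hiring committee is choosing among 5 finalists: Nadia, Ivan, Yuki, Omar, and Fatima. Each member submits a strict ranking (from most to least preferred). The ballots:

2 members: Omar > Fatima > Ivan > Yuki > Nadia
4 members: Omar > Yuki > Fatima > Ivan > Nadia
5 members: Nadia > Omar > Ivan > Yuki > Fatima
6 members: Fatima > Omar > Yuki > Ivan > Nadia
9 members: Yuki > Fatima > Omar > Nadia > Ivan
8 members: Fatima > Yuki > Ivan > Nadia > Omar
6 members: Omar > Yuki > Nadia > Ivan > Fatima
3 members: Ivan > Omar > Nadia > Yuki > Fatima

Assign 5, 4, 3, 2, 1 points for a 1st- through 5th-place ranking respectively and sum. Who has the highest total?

Nadia: 2·1 + 4·1 + 5·5 + 6·1 + 9·2 + 8·2 + 6·3 + 3·3 = 98
Ivan: 2·3 + 4·2 + 5·3 + 6·2 + 9·1 + 8·3 + 6·2 + 3·5 = 101
Yuki: 2·2 + 4·4 + 5·2 + 6·3 + 9·5 + 8·4 + 6·4 + 3·2 = 155
Omar: 2·5 + 4·5 + 5·4 + 6·4 + 9·3 + 8·1 + 6·5 + 3·4 = 151
Fatima: 2·4 + 4·3 + 5·1 + 6·5 + 9·4 + 8·5 + 6·1 + 3·1 = 140
Yuki has the highest Borda score (155).

Yuki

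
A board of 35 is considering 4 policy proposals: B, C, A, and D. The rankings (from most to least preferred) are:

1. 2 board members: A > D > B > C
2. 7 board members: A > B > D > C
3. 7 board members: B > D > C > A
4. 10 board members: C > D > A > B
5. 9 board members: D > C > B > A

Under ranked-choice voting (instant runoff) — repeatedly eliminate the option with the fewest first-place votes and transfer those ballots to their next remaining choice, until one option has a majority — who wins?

D

Round 1: B 7, C 10, A 9, D 9. Eliminate B.
Round 2: C 10, A 9, D 16. Eliminate A.
Round 3: C 10, D 25. D has a majority.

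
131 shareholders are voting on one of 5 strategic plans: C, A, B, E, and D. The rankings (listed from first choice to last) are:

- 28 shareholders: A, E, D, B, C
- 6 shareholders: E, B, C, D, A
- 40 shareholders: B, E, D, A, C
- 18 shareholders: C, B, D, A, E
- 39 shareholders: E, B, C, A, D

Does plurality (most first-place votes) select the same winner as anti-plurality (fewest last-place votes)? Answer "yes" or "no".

no

Plurality — first-place votes: C 18, A 28, B 40, E 45, D 0. Winner: E.
Anti-plurality — last-place votes: C 68, A 6, B 0, E 18, D 39. Winner: B.
The two methods disagree.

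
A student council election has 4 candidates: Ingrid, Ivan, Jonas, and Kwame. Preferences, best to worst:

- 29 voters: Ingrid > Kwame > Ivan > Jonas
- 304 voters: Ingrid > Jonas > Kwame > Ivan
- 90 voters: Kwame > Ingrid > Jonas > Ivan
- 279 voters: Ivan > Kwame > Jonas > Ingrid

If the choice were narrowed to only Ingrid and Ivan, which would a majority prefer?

Ingrid

Voters preferring Ingrid to Ivan: 423; preferring Ivan to Ingrid: 279.
Ingrid wins the head-to-head.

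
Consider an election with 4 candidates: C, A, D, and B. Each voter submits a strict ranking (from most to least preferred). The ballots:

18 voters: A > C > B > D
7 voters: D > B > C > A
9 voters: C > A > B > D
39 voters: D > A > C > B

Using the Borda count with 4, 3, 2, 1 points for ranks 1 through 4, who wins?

A

C: 18·3 + 7·2 + 9·4 + 39·2 = 182
A: 18·4 + 7·1 + 9·3 + 39·3 = 223
D: 18·1 + 7·4 + 9·1 + 39·4 = 211
B: 18·2 + 7·3 + 9·2 + 39·1 = 114
A has the highest Borda score (223).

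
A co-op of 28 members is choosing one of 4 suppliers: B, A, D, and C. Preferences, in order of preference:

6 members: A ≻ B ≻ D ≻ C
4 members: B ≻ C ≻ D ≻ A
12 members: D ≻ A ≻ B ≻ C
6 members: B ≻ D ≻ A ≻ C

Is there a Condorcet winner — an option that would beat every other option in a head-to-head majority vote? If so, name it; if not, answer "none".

Checking pairwise contests:
A beats B 18–10.
D beats A 22–6.
B beats D 16–12.
B beats C 28–0.
Every option loses at least one head-to-head, so there is no Condorcet winner.

none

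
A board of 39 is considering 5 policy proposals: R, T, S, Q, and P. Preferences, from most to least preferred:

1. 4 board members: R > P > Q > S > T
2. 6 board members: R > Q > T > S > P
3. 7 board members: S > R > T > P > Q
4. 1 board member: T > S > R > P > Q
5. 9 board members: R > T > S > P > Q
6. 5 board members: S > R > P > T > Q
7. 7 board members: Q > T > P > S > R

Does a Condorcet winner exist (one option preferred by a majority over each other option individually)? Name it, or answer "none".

Checking pairwise contests:
S beats R 20–19.
R beats T 31–8.
T beats S 23–16.
R beats Q 32–7.
R beats P 32–7.
Every option loses at least one head-to-head, so there is no Condorcet winner.

none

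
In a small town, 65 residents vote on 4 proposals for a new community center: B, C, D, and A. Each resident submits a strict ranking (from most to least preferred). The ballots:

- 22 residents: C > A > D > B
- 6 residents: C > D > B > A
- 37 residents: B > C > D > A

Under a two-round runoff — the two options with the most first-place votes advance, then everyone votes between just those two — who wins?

Round 1 first-place votes: B 37, C 28, D 0, A 0.
B and C advance.
Runoff: B is preferred to C by 37 voters; C by 28.
B wins the runoff.

B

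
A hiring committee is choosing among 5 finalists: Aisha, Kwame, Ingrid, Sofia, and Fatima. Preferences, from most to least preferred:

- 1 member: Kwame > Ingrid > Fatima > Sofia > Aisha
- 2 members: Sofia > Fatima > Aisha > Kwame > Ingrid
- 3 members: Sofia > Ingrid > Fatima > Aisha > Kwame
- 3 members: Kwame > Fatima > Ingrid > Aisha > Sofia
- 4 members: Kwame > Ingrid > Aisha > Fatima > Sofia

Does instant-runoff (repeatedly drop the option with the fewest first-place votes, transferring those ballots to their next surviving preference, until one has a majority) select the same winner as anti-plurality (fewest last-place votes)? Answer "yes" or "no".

no

Instant-runoff — R1 Aisha 0, Kwame 8, Ingrid 0, Sofia 5, Fatima 0 (Kwame winner). Winner: Kwame.
Anti-plurality — last-place votes: Aisha 1, Kwame 3, Ingrid 2, Sofia 7, Fatima 0. Winner: Fatima.
The two methods disagree.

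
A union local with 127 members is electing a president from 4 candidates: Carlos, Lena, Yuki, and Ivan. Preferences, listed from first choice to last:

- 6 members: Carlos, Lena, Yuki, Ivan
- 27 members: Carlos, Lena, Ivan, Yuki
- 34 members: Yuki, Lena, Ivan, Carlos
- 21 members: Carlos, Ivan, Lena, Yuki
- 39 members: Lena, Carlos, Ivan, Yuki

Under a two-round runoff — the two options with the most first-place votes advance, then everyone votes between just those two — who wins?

Lena

Round 1 first-place votes: Carlos 54, Lena 39, Yuki 34, Ivan 0.
Carlos and Lena advance.
Runoff: Carlos is preferred to Lena by 54 voters; Lena by 73.
Lena wins the runoff.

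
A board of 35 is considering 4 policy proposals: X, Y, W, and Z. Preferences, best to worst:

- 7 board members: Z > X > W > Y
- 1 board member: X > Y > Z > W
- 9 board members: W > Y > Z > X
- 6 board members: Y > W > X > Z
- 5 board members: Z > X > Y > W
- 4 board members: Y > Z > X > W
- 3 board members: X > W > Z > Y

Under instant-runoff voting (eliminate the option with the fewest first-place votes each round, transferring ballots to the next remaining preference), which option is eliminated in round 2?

Round 1: X 4, Y 10, W 9, Z 12. Eliminate X.
Round 2: Y 11, W 12, Z 12. Eliminate Y.

Y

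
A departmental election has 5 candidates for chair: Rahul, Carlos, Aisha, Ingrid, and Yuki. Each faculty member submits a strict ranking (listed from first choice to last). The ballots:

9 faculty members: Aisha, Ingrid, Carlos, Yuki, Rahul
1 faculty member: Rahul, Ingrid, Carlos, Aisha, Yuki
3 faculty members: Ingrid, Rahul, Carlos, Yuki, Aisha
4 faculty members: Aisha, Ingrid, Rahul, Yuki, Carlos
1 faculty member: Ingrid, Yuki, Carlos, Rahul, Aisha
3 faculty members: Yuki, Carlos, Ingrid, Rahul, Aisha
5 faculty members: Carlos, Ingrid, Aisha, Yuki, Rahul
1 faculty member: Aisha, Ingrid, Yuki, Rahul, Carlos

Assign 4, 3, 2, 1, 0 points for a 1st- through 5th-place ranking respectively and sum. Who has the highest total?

Rahul: 9·0 + 1·4 + 3·3 + 4·2 + 1·1 + 3·1 + 5·0 + 1·1 = 26
Carlos: 9·2 + 1·2 + 3·2 + 4·0 + 1·2 + 3·3 + 5·4 + 1·0 = 57
Aisha: 9·4 + 1·1 + 3·0 + 4·4 + 1·0 + 3·0 + 5·2 + 1·4 = 67
Ingrid: 9·3 + 1·3 + 3·4 + 4·3 + 1·4 + 3·2 + 5·3 + 1·3 = 82
Yuki: 9·1 + 1·0 + 3·1 + 4·1 + 1·3 + 3·4 + 5·1 + 1·2 = 38
Ingrid has the highest Borda score (82).

Ingrid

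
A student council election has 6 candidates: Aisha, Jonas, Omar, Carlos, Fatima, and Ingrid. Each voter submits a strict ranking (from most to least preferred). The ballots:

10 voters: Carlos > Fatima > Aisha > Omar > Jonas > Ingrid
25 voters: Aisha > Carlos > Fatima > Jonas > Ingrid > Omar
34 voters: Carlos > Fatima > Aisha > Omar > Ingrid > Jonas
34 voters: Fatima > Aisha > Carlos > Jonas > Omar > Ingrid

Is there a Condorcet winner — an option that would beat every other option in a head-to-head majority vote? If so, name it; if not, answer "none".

none

Checking pairwise contests:
Fatima beats Aisha 78–25.
Aisha beats Jonas 103–0.
Aisha beats Omar 103–0.
Aisha beats Carlos 59–44.
Carlos beats Fatima 69–34.
Aisha beats Ingrid 103–0.
Every option loses at least one head-to-head, so there is no Condorcet winner.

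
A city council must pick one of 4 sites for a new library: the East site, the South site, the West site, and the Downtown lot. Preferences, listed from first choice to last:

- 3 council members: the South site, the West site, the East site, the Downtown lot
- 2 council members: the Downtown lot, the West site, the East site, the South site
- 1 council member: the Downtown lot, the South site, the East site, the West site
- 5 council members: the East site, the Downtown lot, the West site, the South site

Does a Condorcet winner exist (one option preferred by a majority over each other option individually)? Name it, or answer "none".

the East site vs the South site: 7–4 for the East site.
the East site vs the West site: 6–5 for the East site.
the East site vs the Downtown lot: 8–3 for the East site.
the East site beats every other option head-to-head.

the East site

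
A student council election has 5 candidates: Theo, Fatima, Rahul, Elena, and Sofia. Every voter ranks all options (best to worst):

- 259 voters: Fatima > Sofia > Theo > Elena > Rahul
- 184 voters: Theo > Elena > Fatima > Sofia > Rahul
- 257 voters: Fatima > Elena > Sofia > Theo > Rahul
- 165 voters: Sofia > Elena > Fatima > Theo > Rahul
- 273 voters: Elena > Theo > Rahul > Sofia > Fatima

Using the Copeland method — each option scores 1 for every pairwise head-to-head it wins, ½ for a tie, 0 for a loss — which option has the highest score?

Theo: beats Rahul; loses to Fatima, Elena, and Sofia → score 1.
Fatima: beats Theo, Rahul, and Sofia; loses to Elena → score 3.
Rahul: loses to Theo, Fatima, Elena, and Sofia → score 0.
Elena: beats Theo, Fatima, Rahul, and Sofia → score 4.
Sofia: beats Theo and Rahul; loses to Fatima and Elena → score 2.
Elena has the best pairwise record.

Elena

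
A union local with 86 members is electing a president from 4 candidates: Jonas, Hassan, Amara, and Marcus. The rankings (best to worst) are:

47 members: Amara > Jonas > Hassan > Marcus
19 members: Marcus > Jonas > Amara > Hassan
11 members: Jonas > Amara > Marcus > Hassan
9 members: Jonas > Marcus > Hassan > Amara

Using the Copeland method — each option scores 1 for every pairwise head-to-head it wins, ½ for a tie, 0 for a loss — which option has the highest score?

Amara

Jonas: beats Hassan and Marcus; loses to Amara → score 2.
Hassan: beats Marcus; loses to Jonas and Amara → score 1.
Amara: beats Jonas, Hassan, and Marcus → score 3.
Marcus: loses to Jonas, Hassan, and Amara → score 0.
Amara has the best pairwise record.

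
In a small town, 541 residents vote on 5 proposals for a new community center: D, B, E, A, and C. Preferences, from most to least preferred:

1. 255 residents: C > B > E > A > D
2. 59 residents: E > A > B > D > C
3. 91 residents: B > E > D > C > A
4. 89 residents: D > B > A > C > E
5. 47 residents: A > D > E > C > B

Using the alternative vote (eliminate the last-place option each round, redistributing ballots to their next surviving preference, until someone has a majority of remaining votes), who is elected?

C

Round 1: D 89, B 91, E 59, A 47, C 255. Eliminate A.
Round 2: D 136, B 91, E 59, C 255. Eliminate E.
Round 3: D 136, B 150, C 255. Eliminate D.
Round 4: B 239, C 302. C has a majority.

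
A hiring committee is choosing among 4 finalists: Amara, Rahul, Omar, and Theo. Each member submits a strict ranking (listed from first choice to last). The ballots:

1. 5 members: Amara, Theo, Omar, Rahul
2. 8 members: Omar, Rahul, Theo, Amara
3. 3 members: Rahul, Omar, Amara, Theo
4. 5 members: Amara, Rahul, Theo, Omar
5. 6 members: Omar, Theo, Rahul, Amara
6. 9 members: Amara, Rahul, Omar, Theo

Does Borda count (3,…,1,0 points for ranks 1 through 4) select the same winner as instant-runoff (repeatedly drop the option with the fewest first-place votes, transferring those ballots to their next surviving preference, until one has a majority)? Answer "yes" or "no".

Borda — scores: Amara 60, Rahul 59, Omar 62, Theo 35. Winner: Omar.
Instant-runoff — R1 Amara 19, Rahul 3, Omar 14, Theo 0 (Amara winner). Winner: Amara.
The two methods disagree.

no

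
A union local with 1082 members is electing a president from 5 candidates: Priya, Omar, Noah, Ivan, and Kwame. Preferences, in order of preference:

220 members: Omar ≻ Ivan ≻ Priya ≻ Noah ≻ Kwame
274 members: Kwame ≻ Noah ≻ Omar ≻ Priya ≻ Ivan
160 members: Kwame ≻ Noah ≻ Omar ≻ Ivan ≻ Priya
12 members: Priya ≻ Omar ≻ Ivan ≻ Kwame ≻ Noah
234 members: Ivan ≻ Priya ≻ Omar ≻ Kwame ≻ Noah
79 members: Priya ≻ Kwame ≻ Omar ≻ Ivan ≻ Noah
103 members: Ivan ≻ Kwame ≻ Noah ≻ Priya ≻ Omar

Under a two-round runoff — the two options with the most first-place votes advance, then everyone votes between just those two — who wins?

Round 1 first-place votes: Priya 91, Omar 220, Noah 0, Ivan 337, Kwame 434.
Kwame and Ivan advance.
Runoff: Kwame is preferred to Ivan by 513 voters; Ivan by 569.
Ivan wins the runoff.

Ivan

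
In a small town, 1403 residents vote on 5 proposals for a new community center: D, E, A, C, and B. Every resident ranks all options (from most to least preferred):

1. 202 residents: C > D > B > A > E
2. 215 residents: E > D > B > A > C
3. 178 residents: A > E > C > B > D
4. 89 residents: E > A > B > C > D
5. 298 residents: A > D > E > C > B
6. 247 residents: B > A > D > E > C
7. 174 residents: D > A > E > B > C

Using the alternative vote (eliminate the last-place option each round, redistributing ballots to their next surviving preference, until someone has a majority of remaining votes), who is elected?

A

Round 1: D 174, E 304, A 476, C 202, B 247. Eliminate D.
Round 2: E 304, A 650, C 202, B 247. Eliminate C.
Round 3: E 304, A 650, B 449. Eliminate E.
Round 4: A 739, B 664. A has a majority.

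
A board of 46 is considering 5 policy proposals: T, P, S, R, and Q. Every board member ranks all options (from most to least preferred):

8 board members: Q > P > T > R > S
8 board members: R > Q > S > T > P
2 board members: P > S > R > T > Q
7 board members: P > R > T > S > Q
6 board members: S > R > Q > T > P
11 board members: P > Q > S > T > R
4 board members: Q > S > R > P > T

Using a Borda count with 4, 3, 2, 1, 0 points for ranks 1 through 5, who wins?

T: 8·2 + 8·1 + 2·1 + 7·2 + 6·1 + 11·1 + 4·0 = 57
P: 8·3 + 8·0 + 2·4 + 7·4 + 6·0 + 11·4 + 4·1 = 108
S: 8·0 + 8·2 + 2·3 + 7·1 + 6·4 + 11·2 + 4·3 = 87
R: 8·1 + 8·4 + 2·2 + 7·3 + 6·3 + 11·0 + 4·2 = 91
Q: 8·4 + 8·3 + 2·0 + 7·0 + 6·2 + 11·3 + 4·4 = 117
Q has the highest Borda score (117).

Q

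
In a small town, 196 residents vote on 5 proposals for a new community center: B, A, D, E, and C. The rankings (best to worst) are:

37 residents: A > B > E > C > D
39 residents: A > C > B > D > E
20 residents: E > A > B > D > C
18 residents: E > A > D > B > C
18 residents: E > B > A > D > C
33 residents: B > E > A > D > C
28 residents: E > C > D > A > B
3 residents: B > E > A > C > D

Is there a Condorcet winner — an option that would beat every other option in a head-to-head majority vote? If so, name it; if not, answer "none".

none

Checking pairwise contests:
A beats B 142–54.
E beats A 120–76.
B beats D 150–46.
B beats E 112–84.
B beats C 129–67.
Every option loses at least one head-to-head, so there is no Condorcet winner.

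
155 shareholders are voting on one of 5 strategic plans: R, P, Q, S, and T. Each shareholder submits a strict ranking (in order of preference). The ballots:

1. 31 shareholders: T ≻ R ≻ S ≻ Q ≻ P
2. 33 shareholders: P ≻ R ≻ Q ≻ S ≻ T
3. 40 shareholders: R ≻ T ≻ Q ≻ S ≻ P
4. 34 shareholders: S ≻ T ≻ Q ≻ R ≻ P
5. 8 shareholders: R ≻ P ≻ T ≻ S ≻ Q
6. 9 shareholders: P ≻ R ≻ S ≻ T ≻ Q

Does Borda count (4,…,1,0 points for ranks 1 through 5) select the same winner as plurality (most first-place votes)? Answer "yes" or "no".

yes

Borda — scores: R 445, P 192, Q 245, S 297, T 371. Winner: R.
Plurality — first-place votes: R 48, P 42, Q 0, S 34, T 31. Winner: R.
The two methods agree.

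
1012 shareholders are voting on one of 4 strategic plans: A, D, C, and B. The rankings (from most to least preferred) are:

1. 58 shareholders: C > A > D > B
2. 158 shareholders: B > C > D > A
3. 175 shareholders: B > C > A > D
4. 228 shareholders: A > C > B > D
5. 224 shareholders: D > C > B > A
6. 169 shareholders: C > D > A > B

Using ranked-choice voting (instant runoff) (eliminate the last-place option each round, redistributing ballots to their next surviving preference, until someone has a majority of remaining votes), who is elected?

Round 1: A 228, D 224, C 227, B 333. Eliminate D.
Round 2: A 228, C 451, B 333. Eliminate A.
Round 3: C 679, B 333. C has a majority.

C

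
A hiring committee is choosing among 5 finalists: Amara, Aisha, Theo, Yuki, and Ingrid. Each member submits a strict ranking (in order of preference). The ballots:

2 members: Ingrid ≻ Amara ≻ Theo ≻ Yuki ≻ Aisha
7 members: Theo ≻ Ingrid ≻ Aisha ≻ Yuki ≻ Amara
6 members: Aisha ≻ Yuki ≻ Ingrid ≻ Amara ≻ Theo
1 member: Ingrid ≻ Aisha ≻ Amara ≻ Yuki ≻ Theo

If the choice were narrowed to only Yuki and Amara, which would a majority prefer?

Yuki

Voters preferring Yuki to Amara: 13; preferring Amara to Yuki: 3.
Yuki wins the head-to-head.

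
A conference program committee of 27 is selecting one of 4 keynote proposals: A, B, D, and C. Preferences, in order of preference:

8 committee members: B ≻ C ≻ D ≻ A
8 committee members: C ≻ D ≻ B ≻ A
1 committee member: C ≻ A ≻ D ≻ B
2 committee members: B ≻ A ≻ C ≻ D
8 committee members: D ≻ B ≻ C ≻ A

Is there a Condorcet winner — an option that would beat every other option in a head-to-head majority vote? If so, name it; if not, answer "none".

Checking pairwise contests:
B beats A 26–1.
D beats B 17–10.
C beats D 19–8.
B beats C 18–9.
Every option loses at least one head-to-head, so there is no Condorcet winner.

none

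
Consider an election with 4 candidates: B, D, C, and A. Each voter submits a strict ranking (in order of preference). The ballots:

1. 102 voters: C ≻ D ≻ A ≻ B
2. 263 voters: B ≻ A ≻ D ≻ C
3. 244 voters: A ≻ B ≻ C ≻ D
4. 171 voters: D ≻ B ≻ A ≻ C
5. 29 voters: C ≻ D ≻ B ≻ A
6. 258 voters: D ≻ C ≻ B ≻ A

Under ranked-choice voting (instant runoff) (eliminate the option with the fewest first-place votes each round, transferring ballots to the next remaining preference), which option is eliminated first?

Round 1: B 263, D 429, C 131, A 244. Eliminate C.

C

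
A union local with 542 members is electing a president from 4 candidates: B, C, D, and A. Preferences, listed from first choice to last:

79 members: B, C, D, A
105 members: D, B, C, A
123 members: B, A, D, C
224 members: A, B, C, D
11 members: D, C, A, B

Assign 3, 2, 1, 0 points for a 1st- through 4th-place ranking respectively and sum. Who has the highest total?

B

B: 79·3 + 105·2 + 123·3 + 224·2 + 11·0 = 1264
C: 79·2 + 105·1 + 123·0 + 224·1 + 11·2 = 509
D: 79·1 + 105·3 + 123·1 + 224·0 + 11·3 = 550
A: 79·0 + 105·0 + 123·2 + 224·3 + 11·1 = 929
B has the highest Borda score (1264).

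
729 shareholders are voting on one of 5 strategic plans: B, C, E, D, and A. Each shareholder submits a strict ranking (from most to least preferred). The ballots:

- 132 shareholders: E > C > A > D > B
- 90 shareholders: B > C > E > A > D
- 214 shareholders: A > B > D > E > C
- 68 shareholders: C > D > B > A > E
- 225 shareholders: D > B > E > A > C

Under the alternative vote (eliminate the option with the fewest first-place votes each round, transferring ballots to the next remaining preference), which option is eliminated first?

C

Round 1: B 90, C 68, E 132, D 225, A 214. Eliminate C.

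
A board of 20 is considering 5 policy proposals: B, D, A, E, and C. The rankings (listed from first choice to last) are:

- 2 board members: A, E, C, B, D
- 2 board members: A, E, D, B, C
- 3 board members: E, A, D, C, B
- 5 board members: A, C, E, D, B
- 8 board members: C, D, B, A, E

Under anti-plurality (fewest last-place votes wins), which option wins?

A

Last-place votes: B 8, D 2, A 0, E 8, C 2.
A is ranked last by the fewest voters, so A wins.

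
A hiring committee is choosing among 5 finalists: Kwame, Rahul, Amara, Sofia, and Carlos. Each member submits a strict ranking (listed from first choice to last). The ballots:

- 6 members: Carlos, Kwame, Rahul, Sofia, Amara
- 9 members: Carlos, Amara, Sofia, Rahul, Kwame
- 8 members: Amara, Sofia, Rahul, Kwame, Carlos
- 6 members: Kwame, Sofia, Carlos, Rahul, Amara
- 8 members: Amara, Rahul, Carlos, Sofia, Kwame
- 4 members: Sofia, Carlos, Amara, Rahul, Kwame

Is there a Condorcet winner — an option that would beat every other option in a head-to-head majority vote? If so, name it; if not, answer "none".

Carlos

Carlos vs Kwame: 27–14 for Carlos.
Carlos vs Rahul: 25–16 for Carlos.
Carlos vs Amara: 25–16 for Carlos.
Carlos vs Sofia: 23–18 for Carlos.
Carlos beats every other option head-to-head.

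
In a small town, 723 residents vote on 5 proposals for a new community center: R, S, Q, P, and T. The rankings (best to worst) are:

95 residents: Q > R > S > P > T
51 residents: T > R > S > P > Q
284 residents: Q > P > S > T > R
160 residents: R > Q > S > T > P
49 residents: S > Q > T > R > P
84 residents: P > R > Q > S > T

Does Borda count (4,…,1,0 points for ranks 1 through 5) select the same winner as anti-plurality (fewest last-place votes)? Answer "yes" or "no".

no

Borda — scores: R 1379, S 1460, Q 2311, P 1334, T 746. Winner: Q.
Anti-plurality — last-place votes: R 284, S 0, Q 51, P 209, T 179. Winner: S.
The two methods disagree.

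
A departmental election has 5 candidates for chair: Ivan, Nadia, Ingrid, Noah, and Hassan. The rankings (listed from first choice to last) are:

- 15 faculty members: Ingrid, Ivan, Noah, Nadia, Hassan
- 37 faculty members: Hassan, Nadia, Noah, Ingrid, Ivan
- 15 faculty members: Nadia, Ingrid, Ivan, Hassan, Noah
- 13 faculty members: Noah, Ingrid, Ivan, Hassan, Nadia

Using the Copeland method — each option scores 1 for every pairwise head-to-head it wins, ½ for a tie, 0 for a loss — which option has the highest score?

Ivan: beats Hassan; loses to Nadia, Ingrid, and Noah → score 1.
Nadia: beats Ivan, Ingrid, and Noah; loses to Hassan → score 3.
Ingrid: beats Ivan and Hassan; loses to Nadia and Noah → score 2.
Noah: beats Ivan and Ingrid; loses to Nadia and Hassan → score 2.
Hassan: beats Nadia and Noah; loses to Ivan and Ingrid → score 2.
Nadia has the best pairwise record.

Nadia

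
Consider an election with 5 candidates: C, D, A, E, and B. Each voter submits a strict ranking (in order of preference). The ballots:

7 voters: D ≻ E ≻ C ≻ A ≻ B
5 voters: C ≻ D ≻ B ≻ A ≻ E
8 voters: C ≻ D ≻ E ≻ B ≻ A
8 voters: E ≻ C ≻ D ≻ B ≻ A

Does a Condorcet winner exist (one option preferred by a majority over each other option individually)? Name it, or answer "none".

none

Checking pairwise contests:
E beats C 15–13.
C beats D 21–7.
C beats A 28–0.
D beats E 20–8.
C beats B 28–0.
Every option loses at least one head-to-head, so there is no Condorcet winner.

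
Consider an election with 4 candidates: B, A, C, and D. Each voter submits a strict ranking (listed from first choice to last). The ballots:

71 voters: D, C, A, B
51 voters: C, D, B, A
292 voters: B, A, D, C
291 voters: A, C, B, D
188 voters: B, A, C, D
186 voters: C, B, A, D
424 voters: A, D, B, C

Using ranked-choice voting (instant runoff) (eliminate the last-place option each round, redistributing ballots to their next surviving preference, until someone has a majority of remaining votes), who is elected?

Round 1: B 480, A 715, C 237, D 71. Eliminate D.
Round 2: B 480, A 715, C 308. Eliminate C.
Round 3: B 717, A 786. A has a majority.

A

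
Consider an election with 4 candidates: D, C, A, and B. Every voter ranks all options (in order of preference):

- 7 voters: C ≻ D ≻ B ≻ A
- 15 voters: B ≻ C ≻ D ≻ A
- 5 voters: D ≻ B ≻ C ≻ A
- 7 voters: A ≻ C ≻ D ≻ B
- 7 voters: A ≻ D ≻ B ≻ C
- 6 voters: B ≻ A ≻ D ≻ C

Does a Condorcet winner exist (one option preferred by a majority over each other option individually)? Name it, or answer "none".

none

Checking pairwise contests:
C beats D 29–18.
B beats C 33–14.
D beats A 27–20.
D beats B 26–21.
Every option loses at least one head-to-head, so there is no Condorcet winner.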